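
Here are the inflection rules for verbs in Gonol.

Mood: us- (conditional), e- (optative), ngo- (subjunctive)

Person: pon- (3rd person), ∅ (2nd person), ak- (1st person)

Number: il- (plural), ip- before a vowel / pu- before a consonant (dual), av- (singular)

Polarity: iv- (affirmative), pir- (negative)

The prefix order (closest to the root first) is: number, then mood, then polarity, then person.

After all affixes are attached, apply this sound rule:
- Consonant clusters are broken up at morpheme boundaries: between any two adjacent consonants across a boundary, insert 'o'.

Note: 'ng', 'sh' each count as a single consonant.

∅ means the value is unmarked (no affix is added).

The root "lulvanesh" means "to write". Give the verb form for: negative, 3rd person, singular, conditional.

Attach number singular av- → avlulvanesh.
Attach mood conditional us- → usavlulvanesh.
Attach polarity negative pir- → pirusavlulvanesh.
Attach person 3rd person pon- → ponpirusavlulvanesh.
Apply epenthesis: ponpirusavlulvanesh → ponopirusavolulvanesh.

ponopirusavolulvanesh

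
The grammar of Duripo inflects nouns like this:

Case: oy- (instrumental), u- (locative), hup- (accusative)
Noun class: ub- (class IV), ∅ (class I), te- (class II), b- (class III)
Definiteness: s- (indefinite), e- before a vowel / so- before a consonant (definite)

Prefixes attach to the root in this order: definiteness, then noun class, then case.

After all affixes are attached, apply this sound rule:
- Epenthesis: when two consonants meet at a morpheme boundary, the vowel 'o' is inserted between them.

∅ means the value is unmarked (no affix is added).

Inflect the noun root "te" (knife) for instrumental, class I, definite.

oyosote

Attach definiteness definite so- (before consonant 't') → sote.
noun class = class I: zero marking, form stays sote.
Attach case instrumental oy- → oysote.
Apply epenthesis: oysote → oyosote.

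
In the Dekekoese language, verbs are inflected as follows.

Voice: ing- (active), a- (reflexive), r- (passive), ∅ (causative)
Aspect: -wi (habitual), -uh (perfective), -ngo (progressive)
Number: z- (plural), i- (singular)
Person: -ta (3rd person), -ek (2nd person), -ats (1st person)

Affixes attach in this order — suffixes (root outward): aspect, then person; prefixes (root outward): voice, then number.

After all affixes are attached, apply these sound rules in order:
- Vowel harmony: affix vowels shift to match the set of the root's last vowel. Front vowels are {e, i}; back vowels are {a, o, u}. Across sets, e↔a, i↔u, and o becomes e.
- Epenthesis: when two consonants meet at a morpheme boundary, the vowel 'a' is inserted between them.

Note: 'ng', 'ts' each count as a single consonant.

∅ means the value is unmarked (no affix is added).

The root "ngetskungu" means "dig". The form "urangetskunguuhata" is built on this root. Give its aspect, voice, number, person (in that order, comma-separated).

perfective, passive, singular, 3rd person

Segment: i-r-ngetskungu-uh-ta.
aspect: -uh → perfective.
voice: r- → passive.
number: i- → singular.
person: -ta → 3rd person.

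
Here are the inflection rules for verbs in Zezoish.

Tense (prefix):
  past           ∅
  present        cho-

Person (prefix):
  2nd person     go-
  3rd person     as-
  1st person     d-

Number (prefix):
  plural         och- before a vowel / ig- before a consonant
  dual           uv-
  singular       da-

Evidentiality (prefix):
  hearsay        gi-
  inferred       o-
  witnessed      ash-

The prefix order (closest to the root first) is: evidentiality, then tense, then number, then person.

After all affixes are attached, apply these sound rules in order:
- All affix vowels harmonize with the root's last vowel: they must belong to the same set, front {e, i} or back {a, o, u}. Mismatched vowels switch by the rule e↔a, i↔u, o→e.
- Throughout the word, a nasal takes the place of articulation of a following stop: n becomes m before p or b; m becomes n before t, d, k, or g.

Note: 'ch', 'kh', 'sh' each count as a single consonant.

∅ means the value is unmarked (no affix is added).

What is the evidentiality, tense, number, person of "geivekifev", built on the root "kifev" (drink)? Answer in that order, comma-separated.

inferred, past, dual, 2nd person

Segment: go-uv-o-kifev.
evidentiality: o- → inferred.
tense: ∅ → past.
number: uv- → dual.
person: go- → 2nd person.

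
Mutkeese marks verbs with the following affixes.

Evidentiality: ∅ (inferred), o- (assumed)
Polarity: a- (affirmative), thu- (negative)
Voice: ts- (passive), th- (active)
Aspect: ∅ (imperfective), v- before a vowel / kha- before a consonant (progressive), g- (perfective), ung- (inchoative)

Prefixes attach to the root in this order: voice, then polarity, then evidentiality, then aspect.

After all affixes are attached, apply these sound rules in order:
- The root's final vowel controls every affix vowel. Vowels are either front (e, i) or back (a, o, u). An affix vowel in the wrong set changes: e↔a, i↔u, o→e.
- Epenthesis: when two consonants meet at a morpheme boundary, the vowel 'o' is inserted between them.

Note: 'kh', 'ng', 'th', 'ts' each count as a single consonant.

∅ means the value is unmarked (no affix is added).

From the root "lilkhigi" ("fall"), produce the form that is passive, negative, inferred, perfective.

Attach voice passive ts- → tslilkhigi.
Attach polarity negative thu- → thutslilkhigi.
evidentiality = inferred: zero marking, form stays thutslilkhigi.
Attach aspect perfective g- → gthutslilkhigi.
Apply vowel harmony: gthutslilkhigi → gthitslilkhigi.
Apply epenthesis: gthitslilkhigi → gothitsolilkhigi.

gothitsolilkhigi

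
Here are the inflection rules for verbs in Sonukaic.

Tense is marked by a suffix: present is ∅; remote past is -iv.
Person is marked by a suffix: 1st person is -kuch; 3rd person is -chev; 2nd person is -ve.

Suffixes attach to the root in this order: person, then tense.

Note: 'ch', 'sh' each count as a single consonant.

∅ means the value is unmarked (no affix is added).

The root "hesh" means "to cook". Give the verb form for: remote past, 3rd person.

heshcheviv

Attach person 3rd person -chev → heshchev.
Attach tense remote past -iv → heshcheviv.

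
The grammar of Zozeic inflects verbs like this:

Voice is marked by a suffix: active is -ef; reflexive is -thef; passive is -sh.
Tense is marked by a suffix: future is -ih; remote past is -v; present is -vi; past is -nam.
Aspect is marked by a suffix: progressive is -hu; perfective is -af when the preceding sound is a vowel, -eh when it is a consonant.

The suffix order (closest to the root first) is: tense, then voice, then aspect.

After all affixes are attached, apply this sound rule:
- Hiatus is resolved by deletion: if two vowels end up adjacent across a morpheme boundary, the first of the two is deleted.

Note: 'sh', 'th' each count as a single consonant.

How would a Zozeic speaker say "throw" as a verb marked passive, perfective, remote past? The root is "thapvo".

thapvovsheh

Attach tense remote past -v → thapvov.
Attach voice passive -sh → thapvovsh.
Attach aspect perfective -eh (after consonant 'sh') → thapvovsheh.
Vowel deletion: no change.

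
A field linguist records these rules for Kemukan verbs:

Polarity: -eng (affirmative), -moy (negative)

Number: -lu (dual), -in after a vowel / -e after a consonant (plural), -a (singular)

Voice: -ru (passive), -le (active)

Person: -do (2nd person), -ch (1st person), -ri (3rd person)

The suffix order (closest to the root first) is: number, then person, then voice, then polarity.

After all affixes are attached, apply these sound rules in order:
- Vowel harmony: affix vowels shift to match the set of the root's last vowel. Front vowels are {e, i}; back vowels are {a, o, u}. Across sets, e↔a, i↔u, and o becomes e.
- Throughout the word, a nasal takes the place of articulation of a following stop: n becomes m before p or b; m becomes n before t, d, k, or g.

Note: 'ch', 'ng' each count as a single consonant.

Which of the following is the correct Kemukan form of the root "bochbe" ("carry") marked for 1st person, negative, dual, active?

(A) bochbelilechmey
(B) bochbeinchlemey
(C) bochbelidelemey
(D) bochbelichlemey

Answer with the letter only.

Attach number dual -lu → bochbelu.
Attach person 1st person -ch → bochbeluch.
Attach voice active -le → bochbeluchle.
Attach polarity negative -moy → bochbeluchlemoy.
Apply vowel harmony: bochbeluchlemoy → bochbelichlemey.
Nasal assimilation: no change.
So the correct form is bochbelichlemey, option (D).
(C) bochbelidelemey is wrong: it uses 2nd person instead of 1st person for person.
(A) bochbelilechmey is wrong: it has the affixes in the wrong order.
(B) bochbeinchlemey is wrong: it uses plural instead of dual for number.

D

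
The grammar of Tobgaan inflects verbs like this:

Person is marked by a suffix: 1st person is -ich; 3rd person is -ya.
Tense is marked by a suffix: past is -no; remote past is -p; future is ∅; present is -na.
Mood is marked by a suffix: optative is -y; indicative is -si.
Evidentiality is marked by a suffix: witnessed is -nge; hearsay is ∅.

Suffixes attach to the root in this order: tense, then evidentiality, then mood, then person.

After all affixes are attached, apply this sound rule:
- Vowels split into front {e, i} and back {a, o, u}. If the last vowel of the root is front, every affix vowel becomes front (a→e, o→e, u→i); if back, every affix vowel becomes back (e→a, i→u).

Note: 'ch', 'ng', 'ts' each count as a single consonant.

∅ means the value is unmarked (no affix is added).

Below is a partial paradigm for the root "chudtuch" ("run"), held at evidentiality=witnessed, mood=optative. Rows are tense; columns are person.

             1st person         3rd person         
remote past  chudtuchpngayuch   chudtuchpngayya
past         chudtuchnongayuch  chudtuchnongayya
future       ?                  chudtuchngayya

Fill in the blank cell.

tense = future: zero marking, form stays chudtuch.
Attach evidentiality witnessed -nge → chudtuchnge.
Attach mood optative -y → chudtuchngey.
Attach person 1st person -ich → chudtuchngeyich.
Apply vowel harmony: chudtuchngeyich → chudtuchngayuch.

chudtuchngayuch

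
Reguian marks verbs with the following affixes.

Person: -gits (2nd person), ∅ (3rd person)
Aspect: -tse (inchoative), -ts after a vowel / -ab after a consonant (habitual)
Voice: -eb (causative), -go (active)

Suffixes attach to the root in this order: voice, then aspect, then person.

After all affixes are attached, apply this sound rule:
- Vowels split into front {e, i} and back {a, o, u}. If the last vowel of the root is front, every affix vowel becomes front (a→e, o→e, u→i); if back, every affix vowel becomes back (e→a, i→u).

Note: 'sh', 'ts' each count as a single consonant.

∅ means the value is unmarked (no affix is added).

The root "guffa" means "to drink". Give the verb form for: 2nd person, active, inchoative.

Attach voice active -go → guffago.
Attach aspect inchoative -tse → guffagotse.
Attach person 2nd person -gits → guffagotsegits.
Apply vowel harmony: guffagotsegits → guffagotsaguts.

guffagotsaguts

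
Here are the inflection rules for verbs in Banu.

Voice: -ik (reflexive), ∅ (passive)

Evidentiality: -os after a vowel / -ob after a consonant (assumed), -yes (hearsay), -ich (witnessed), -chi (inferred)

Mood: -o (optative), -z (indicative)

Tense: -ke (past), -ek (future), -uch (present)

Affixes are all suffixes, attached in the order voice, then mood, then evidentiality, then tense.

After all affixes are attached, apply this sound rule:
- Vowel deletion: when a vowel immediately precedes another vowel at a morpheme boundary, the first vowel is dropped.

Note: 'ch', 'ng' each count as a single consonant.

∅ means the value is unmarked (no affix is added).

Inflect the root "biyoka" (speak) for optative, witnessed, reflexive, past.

biyokikichke

Attach voice reflexive -ik → biyokaik.
Attach mood optative -o → biyokaiko.
Attach evidentiality witnessed -ich → biyokaikoich.
Attach tense past -ke → biyokaikoichke.
Apply vowel deletion: biyokaikoichke → biyokikichke.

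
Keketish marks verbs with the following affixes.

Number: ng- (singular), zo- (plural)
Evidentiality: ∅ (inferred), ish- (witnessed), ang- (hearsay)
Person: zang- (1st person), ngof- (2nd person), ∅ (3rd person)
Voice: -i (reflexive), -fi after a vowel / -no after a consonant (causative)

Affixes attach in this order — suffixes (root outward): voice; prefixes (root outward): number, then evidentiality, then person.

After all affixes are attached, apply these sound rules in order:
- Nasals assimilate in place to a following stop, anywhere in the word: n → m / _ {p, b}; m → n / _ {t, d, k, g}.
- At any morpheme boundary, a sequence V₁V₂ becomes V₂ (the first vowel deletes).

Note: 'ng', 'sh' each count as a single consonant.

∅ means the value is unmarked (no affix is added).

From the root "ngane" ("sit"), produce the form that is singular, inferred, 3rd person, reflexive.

ngngani

Attach voice reflexive -i → nganei.
Attach number singular ng- → ngnganei.
evidentiality = inferred: zero marking, form stays ngnganei.
person = 3rd person: zero marking, form stays ngnganei.
Nasal assimilation: no change.
Apply vowel deletion: ngnganei → ngngani.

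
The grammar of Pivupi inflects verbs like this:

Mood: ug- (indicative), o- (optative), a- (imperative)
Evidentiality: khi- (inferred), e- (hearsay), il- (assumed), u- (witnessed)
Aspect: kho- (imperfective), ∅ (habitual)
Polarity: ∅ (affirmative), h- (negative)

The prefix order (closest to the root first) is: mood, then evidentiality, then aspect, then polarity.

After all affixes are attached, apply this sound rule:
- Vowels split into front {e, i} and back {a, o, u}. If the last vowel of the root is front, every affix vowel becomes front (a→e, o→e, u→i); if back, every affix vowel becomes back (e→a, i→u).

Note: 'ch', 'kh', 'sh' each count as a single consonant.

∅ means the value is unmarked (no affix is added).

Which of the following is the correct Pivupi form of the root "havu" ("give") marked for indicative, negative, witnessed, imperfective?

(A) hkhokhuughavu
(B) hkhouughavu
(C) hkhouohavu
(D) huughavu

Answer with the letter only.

Attach mood indicative ug- → ughavu.
Attach evidentiality witnessed u- → uughavu.
Attach aspect imperfective kho- → khouughavu.
Attach polarity negative h- → hkhouughavu.
Vowel harmony: no change.
So the correct form is hkhouughavu, option (B).
(C) hkhouohavu is wrong: it uses optative instead of indicative for mood.
(D) huughavu is wrong: it uses habitual instead of imperfective for aspect.
(A) hkhokhuughavu is wrong: it uses inferred instead of witnessed for evidentiality.

B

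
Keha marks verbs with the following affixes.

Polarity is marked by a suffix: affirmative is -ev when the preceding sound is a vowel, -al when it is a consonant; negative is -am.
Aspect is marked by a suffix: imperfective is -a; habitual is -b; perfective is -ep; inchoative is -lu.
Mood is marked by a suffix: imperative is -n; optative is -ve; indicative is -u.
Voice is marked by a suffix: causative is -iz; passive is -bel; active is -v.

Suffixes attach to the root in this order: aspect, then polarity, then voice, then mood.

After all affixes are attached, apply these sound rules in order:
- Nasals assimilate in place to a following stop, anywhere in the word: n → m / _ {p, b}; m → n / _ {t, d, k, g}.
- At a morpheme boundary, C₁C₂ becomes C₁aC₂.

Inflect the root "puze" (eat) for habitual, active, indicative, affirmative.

Attach aspect habitual -b → puzeb.
Attach polarity affirmative -al (after consonant 'b') → puzebal.
Attach voice active -v → puzebalv.
Attach mood indicative -u → puzebalvu.
Nasal assimilation: no change.
Apply epenthesis: puzebalvu → puzebalavu.

puzebalavu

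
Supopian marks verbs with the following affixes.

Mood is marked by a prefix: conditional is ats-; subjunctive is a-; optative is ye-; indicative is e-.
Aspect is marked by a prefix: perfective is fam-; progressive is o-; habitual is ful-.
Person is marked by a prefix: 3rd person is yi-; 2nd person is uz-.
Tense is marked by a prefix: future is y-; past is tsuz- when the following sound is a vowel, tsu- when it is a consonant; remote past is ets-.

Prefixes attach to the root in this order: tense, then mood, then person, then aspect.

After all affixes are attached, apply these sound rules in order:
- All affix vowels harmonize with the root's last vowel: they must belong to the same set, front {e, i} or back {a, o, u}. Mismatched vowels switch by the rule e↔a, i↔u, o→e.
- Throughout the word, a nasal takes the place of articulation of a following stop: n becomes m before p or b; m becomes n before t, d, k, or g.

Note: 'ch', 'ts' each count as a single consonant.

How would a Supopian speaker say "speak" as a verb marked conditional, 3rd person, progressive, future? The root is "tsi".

eyietsytsi

Attach tense future y- → ytsi.
Attach mood conditional ats- → atsytsi.
Attach person 3rd person yi- → yiatsytsi.
Attach aspect progressive o- → oyiatsytsi.
Apply vowel harmony: oyiatsytsi → eyietsytsi.
Nasal assimilation: no change.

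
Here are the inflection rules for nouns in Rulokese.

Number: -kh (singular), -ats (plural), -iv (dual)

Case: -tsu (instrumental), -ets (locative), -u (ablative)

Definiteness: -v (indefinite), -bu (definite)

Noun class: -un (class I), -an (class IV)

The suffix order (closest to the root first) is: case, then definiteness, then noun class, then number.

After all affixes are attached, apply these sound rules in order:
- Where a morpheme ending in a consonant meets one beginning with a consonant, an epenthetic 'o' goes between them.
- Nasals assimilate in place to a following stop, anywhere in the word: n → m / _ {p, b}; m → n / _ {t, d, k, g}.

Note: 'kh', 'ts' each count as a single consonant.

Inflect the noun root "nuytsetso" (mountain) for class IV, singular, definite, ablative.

Attach case ablative -u → nuytsetsou.
Attach definiteness definite -bu → nuytsetsoubu.
Attach noun class class IV -an → nuytsetsoubuan.
Attach number singular -kh → nuytsetsoubuankh.
Apply epenthesis: nuytsetsoubuankh → nuytsetsoubuanokh.
Nasal assimilation: no change.

nuytsetsoubuanokh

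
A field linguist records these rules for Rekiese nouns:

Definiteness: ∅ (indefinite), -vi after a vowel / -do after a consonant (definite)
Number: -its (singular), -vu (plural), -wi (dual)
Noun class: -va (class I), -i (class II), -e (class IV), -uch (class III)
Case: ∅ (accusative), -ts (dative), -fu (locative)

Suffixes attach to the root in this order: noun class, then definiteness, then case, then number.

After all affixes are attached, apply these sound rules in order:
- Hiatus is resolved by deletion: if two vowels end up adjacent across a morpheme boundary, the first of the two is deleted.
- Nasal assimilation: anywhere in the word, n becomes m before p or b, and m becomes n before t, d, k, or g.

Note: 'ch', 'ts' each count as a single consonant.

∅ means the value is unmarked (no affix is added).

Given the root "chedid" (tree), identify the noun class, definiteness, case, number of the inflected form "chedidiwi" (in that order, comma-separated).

class II, indefinite, accusative, dual

Segment: chedid-i-wi.
noun class: -i → class II.
definiteness: ∅ → indefinite.
case: ∅ → accusative.
number: -wi → dual.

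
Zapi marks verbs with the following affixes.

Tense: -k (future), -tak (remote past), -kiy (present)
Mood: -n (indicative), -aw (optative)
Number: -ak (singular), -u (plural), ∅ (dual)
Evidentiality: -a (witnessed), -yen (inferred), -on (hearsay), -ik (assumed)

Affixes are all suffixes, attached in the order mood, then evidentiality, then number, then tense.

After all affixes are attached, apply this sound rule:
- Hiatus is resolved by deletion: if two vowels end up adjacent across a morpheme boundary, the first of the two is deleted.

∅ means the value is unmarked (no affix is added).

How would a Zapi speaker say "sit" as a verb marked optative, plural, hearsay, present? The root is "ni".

Attach mood optative -aw → niaw.
Attach evidentiality hearsay -on → niawon.
Attach number plural -u → niawonu.
Attach tense present -kiy → niawonukiy.
Apply vowel deletion: niawonukiy → nawonukiy.

nawonukiy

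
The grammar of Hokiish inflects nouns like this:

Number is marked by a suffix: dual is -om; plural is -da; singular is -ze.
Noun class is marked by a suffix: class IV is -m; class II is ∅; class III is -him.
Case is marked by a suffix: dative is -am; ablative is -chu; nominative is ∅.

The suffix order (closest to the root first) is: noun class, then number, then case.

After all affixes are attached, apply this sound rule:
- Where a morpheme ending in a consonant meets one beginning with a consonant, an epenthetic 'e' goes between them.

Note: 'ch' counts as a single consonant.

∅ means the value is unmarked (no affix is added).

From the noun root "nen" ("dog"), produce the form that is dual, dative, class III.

nenehimomam

Attach noun class class III -him → nenhim.
Attach number dual -om → nenhimom.
Attach case dative -am → nenhimomam.
Apply epenthesis: nenhimomam → nenehimomam.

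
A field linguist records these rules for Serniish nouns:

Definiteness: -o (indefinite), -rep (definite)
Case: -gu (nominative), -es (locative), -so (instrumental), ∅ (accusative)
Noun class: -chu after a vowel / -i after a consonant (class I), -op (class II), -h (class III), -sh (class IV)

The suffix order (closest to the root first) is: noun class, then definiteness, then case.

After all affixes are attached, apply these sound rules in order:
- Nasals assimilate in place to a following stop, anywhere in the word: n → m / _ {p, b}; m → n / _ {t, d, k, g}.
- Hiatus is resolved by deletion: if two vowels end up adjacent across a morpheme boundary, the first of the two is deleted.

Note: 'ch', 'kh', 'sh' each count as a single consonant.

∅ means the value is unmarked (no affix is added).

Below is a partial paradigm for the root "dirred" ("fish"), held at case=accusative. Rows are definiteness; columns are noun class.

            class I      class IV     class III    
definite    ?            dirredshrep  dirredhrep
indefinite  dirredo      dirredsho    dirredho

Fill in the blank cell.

Attach noun class class I -i (after consonant 'd') → dirredi.
Attach definiteness definite -rep → dirredirep.
case = accusative: zero marking, form stays dirredirep.
Nasal assimilation: no change.
Vowel deletion: no change.

dirredirep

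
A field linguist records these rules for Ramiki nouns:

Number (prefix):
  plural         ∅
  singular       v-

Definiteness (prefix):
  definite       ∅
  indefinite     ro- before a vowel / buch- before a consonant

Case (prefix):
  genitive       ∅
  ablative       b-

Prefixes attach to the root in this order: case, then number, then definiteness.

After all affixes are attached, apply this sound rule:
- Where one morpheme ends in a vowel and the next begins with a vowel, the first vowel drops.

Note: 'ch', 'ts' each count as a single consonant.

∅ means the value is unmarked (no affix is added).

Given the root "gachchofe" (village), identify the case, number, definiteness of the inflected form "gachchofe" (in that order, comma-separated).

genitive, plural, definite

Segment: gachchofe.
case: ∅ → genitive.
number: ∅ → plural.
definiteness: ∅ → definite.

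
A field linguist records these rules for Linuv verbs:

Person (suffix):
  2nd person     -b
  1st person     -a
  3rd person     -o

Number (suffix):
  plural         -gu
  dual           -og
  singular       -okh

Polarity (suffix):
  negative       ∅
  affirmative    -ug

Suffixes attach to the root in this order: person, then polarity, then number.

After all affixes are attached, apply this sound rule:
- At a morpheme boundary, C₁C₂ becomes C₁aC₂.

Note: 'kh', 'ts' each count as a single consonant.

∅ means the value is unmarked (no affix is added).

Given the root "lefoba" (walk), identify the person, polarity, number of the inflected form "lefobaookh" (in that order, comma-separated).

3rd person, negative, singular

Segment: lefoba-o-okh.
person: -o → 3rd person.
polarity: ∅ → negative.
number: -okh → singular.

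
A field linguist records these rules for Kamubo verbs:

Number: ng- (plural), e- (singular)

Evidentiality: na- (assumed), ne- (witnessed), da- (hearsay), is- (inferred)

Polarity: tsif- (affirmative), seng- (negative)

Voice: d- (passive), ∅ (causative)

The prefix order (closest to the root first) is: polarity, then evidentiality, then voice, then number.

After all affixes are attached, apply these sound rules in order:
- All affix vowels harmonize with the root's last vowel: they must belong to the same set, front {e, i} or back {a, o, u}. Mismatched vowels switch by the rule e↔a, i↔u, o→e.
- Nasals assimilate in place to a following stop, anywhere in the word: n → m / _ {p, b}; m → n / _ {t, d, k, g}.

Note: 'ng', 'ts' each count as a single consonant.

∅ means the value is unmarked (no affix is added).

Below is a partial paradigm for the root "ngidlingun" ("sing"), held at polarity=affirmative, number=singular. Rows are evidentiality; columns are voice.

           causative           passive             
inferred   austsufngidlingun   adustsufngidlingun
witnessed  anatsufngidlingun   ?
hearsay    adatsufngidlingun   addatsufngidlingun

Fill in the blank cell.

Attach polarity affirmative tsif- → tsifngidlingun.
Attach evidentiality witnessed ne- → netsifngidlingun.
Attach voice passive d- → dnetsifngidlingun.
Attach number singular e- → ednetsifngidlingun.
Apply vowel harmony: ednetsifngidlingun → adnatsufngidlingun.
Nasal assimilation: no change.

adnatsufngidlingun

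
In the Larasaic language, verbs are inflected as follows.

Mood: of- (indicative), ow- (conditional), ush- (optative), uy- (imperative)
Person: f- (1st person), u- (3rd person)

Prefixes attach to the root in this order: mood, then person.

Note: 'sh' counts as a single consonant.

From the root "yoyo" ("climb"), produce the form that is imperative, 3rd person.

Attach mood imperative uy- → uyyoyo.
Attach person 3rd person u- → uuyyoyo.

uuyyoyo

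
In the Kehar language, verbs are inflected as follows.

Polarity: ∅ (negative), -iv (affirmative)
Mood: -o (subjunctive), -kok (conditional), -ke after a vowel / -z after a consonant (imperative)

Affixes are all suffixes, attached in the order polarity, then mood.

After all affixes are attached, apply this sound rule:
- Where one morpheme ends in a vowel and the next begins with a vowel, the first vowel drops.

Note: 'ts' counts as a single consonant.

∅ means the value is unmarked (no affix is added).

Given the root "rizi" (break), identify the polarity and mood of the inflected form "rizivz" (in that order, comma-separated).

Segment: rizi-iv-z.
polarity: -iv → affirmative.
mood: -ke/z → imperative.

affirmative, imperative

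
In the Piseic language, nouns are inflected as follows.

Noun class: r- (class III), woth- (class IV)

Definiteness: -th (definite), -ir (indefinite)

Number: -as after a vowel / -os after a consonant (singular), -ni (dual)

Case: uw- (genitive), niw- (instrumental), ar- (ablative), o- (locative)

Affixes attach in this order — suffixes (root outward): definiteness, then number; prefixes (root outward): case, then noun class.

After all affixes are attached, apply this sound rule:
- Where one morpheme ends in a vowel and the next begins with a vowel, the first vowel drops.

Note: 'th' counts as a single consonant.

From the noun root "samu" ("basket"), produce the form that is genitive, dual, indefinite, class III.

Attach case genitive uw- → uwsamu.
Attach definiteness indefinite -ir → uwsamuir.
Attach noun class class III r- → ruwsamuir.
Attach number dual -ni → ruwsamuirni.
Apply vowel deletion: ruwsamuirni → ruwsamirni.

ruwsamirni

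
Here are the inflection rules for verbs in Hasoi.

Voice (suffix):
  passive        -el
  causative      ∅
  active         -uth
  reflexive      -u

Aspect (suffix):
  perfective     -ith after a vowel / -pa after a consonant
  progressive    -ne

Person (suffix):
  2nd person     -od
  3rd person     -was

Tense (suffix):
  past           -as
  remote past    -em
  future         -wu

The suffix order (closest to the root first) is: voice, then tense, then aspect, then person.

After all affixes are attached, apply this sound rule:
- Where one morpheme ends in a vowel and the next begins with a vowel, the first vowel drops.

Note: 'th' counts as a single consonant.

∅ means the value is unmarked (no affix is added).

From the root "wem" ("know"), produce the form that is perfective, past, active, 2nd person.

Attach voice active -uth → wemuth.
Attach tense past -as → wemuthas.
Attach aspect perfective -pa (after consonant 's') → wemuthaspa.
Attach person 2nd person -od → wemuthaspaod.
Apply vowel deletion: wemuthaspaod → wemuthaspod.

wemuthaspod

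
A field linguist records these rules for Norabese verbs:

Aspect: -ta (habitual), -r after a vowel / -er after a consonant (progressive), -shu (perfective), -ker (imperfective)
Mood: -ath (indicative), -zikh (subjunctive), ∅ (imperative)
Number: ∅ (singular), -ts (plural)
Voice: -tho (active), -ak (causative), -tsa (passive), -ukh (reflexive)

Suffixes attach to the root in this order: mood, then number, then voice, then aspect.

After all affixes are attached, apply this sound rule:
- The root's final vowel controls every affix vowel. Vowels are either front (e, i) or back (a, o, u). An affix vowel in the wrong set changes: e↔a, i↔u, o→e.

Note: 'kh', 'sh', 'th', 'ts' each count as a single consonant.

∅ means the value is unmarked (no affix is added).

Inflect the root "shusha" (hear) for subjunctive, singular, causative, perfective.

shushazukhakshu

Attach mood subjunctive -zikh → shushazikh.
number = singular: zero marking, form stays shushazikh.
Attach voice causative -ak → shushazikhak.
Attach aspect perfective -shu → shushazikhakshu.
Apply vowel harmony: shushazikhakshu → shushazukhakshu.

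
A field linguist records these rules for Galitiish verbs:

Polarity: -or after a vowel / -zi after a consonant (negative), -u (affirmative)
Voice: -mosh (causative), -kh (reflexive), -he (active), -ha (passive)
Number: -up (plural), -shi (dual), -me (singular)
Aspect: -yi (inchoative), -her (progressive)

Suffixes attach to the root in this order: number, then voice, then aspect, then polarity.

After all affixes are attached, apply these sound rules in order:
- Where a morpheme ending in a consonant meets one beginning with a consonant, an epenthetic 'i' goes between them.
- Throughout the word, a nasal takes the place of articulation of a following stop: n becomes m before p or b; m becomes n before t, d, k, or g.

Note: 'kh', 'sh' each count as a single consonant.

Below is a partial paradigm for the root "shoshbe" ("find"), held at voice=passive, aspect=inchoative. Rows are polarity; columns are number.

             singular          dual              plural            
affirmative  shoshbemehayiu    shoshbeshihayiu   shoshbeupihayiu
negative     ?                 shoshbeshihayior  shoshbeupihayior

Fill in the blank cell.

shoshbemehayior

Attach number singular -me → shoshbeme.
Attach voice passive -ha → shoshbemeha.
Attach aspect inchoative -yi → shoshbemehayi.
Attach polarity negative -or (after vowel 'i') → shoshbemehayior.
Epenthesis: no change.
Nasal assimilation: no change.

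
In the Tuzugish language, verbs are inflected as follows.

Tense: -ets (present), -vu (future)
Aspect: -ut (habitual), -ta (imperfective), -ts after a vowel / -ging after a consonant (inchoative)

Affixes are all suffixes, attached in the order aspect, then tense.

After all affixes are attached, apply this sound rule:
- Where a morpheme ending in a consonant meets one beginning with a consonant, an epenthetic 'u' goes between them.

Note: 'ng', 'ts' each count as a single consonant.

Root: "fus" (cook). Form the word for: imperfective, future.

fusutavu

Attach aspect imperfective -ta → fusta.
Attach tense future -vu → fustavu.
Apply epenthesis: fustavu → fusutavu.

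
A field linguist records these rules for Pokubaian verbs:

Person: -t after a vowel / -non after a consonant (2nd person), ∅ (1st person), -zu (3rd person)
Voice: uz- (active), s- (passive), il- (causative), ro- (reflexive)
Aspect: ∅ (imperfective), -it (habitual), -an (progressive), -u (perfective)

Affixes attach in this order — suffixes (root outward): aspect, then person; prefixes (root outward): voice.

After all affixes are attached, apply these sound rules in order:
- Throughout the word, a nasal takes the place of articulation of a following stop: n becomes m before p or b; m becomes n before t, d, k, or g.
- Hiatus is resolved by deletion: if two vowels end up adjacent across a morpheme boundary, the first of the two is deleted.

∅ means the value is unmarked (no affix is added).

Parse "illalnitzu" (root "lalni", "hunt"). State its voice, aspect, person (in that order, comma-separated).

Segment: il-lalni-it-zu.
voice: il- → causative.
aspect: -it → habitual.
person: -zu → 3rd person.

causative, habitual, 3rd person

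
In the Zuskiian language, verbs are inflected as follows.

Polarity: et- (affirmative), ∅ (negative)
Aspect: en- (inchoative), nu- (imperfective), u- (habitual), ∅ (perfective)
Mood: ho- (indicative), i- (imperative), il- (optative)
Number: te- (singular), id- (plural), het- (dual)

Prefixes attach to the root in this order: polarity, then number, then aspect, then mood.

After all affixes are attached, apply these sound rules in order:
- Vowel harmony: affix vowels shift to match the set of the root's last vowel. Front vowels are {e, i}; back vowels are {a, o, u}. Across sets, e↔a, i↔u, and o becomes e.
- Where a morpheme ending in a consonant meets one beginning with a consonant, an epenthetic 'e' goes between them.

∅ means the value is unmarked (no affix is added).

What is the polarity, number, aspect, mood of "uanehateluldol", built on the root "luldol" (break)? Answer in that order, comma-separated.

negative, dual, inchoative, imperative

Segment: i-en-het-luldol.
polarity: ∅ → negative.
number: het- → dual.
aspect: en- → inchoative.
mood: i- → imperative.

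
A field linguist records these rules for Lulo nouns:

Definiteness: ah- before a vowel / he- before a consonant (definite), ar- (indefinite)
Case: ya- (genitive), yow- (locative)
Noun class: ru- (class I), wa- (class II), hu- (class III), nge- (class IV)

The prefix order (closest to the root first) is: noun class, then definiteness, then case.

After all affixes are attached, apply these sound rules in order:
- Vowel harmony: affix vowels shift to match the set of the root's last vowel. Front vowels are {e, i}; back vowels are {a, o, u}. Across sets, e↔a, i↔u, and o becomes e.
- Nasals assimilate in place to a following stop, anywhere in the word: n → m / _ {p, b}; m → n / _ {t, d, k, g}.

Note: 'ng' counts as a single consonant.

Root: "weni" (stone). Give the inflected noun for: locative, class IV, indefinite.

Attach noun class class IV nge- → ngeweni.
Attach definiteness indefinite ar- → arngeweni.
Attach case locative yow- → yowarngeweni.
Apply vowel harmony: yowarngeweni → yewerngeweni.
Nasal assimilation: no change.

yewerngeweni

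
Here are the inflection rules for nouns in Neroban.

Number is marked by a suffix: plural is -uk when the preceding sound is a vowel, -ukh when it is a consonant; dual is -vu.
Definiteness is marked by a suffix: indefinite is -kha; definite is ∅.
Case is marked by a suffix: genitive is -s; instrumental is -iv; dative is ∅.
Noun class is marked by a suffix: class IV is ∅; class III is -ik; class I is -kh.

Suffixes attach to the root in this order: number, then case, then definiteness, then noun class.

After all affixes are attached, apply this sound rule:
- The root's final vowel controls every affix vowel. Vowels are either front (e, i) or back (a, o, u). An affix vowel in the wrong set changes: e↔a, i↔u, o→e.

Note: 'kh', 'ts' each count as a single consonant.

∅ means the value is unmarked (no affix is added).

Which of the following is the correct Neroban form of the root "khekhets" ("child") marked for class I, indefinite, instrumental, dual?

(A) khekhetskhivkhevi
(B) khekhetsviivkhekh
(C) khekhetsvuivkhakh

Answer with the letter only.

Attach number dual -vu → khekhetsvu.
Attach case instrumental -iv → khekhetsvuiv.
Attach definiteness indefinite -kha → khekhetsvuivkha.
Attach noun class class I -kh → khekhetsvuivkhakh.
Apply vowel harmony: khekhetsvuivkhakh → khekhetsviivkhekh.
So the correct form is khekhetsviivkhekh, option (B).
(A) khekhetskhivkhevi is wrong: it has the affixes in the wrong order.
(C) khekhetsvuivkhakh is wrong: it fails to apply the sound rule(s).

B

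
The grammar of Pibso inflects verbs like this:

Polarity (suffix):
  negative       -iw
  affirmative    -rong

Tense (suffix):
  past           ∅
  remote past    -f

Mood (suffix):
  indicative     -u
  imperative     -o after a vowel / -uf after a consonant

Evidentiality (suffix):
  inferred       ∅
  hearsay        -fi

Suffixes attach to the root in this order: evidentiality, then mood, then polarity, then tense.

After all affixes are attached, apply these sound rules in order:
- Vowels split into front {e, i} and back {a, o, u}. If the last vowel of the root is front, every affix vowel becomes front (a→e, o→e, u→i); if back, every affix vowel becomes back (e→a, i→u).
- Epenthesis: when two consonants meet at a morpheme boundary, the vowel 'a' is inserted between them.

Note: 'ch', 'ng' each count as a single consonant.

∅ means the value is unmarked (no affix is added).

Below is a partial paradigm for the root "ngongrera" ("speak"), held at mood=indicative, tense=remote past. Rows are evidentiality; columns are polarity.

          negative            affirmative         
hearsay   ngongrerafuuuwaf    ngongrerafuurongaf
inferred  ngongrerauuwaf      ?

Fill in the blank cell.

evidentiality = inferred: zero marking, form stays ngongrera.
Attach mood indicative -u → ngongrerau.
Attach polarity affirmative -rong → ngongreraurong.
Attach tense remote past -f → ngongreraurongf.
Vowel harmony: no change.
Apply epenthesis: ngongreraurongf → ngongreraurongaf.

ngongreraurongaf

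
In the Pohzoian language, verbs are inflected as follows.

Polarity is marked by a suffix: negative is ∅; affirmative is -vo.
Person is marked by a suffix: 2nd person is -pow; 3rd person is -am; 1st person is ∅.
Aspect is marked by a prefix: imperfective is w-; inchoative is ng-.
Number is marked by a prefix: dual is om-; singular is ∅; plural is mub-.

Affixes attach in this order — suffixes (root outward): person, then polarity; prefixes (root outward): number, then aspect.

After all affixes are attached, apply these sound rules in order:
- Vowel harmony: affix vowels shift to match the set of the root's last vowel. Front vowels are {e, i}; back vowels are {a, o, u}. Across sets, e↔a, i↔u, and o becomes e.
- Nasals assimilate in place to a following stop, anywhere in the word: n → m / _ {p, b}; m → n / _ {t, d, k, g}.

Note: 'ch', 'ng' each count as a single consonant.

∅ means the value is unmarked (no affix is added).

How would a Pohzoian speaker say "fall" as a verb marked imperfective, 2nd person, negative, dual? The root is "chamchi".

Attach person 2nd person -pow → chamchipow.
polarity = negative: zero marking, form stays chamchipow.
Attach number dual om- → omchamchipow.
Attach aspect imperfective w- → womchamchipow.
Apply vowel harmony: womchamchipow → wemchamchipew.
Nasal assimilation: no change.

wemchamchipew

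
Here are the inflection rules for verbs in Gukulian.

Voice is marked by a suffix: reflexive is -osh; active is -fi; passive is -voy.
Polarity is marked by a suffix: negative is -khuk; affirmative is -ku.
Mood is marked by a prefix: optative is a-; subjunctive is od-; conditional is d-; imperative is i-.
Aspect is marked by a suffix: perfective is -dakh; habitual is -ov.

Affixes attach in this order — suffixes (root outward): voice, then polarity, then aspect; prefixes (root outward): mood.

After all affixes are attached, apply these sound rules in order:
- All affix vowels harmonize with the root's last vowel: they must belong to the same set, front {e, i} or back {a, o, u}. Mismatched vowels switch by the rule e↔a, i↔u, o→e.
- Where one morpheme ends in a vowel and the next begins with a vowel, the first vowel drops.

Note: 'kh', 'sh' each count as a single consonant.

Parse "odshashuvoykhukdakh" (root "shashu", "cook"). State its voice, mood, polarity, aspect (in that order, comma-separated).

Segment: od-shashu-voy-khuk-dakh.
voice: -voy → passive.
mood: od- → subjunctive.
polarity: -khuk → negative.
aspect: -dakh → perfective.

passive, subjunctive, negative, perfective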